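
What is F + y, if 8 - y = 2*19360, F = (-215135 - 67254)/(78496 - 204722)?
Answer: -4886178523/126226 ≈ -38710.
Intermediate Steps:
F = 282389/126226 (F = -282389/(-126226) = -282389*(-1/126226) = 282389/126226 ≈ 2.2372)
y = -38712 (y = 8 - 2*19360 = 8 - 1*38720 = 8 - 38720 = -38712)
F + y = 282389/126226 - 38712 = -4886178523/126226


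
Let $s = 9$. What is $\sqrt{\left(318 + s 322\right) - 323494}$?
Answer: $i \sqrt{320278} \approx 565.93 i$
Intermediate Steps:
$\sqrt{\left(318 + s 322\right) - 323494} = \sqrt{\left(318 + 9 \cdot 322\right) - 323494} = \sqrt{\left(318 + 2898\right) - 323494} = \sqrt{3216 - 323494} = \sqrt{-320278} = i \sqrt{320278}$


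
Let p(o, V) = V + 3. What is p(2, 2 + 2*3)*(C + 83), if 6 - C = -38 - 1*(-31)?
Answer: 1056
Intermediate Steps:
p(o, V) = 3 + V
C = 13 (C = 6 - (-38 - 1*(-31)) = 6 - (-38 + 31) = 6 - 1*(-7) = 6 + 7 = 13)
p(2, 2 + 2*3)*(C + 83) = (3 + (2 + 2*3))*(13 + 83) = (3 + (2 + 6))*96 = (3 + 8)*96 = 11*96 = 1056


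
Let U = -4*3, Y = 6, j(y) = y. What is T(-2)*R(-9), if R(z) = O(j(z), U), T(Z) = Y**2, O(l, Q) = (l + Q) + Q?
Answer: -1188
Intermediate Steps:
U = -12
O(l, Q) = l + 2*Q (O(l, Q) = (Q + l) + Q = l + 2*Q)
T(Z) = 36 (T(Z) = 6**2 = 36)
R(z) = -24 + z (R(z) = z + 2*(-12) = z - 24 = -24 + z)
T(-2)*R(-9) = 36*(-24 - 9) = 36*(-33) = -1188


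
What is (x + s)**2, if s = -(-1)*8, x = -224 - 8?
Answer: 50176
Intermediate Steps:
x = -232
s = 8 (s = -1*(-8) = 8)
(x + s)**2 = (-232 + 8)**2 = (-224)**2 = 50176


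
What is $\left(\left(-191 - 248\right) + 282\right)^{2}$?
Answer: $24649$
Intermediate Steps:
$\left(\left(-191 - 248\right) + 282\right)^{2} = \left(-439 + 282\right)^{2} = \left(-157\right)^{2} = 24649$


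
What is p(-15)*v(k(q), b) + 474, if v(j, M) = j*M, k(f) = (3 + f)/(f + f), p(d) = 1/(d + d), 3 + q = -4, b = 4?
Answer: 49766/105 ≈ 473.96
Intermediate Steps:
q = -7 (q = -3 - 4 = -7)
p(d) = 1/(2*d)
k(f) = (3 + f)/(2*f) (k(f) = (3 + f)/((2*f)) = (3 + f)*(1/(2*f)) = (3 + f)/(2*f))
v(j, M) = M*j
p(-15)*v(k(q), b) + 474 = ((½)/(-15))*(4*((½)*(3 - 7)/(-7))) + 474 = ((½)*(-1/15))*(4*((½)*(-⅐)*(-4))) + 474 = -2*2/(15*7) + 474 = -1/30*8/7 + 474 = -4/105 + 474 = 49766/105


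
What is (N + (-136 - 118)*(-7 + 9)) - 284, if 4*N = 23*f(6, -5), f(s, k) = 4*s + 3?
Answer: -2547/4 ≈ -636.75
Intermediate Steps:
f(s, k) = 3 + 4*s
N = 621/4 (N = (23*(3 + 4*6))/4 = (23*(3 + 24))/4 = (23*27)/4 = (¼)*621 = 621/4 ≈ 155.25)
(N + (-136 - 118)*(-7 + 9)) - 284 = (621/4 + (-136 - 118)*(-7 + 9)) - 284 = (621/4 - 254*2) - 284 = (621/4 - 508) - 284 = -1411/4 - 284 = -2547/4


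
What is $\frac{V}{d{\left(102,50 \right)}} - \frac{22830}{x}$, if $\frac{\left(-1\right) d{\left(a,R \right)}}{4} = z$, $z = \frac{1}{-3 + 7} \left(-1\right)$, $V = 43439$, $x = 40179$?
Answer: $\frac{581770917}{13393} \approx 43438.0$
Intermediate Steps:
$z = - \frac{1}{4}$ ($z = \frac{1}{4} \left(-1\right) = - \frac{1}{4} \approx -0.25$)
$d{\left(a,R \right)} = 1$ ($d{\left(a,R \right)} = \left(-4\right) \left(- \frac{1}{4}\right) = 1$)
$\frac{V}{d{\left(102,50 \right)}} - \frac{22830}{x} = \frac{43439}{1} - \frac{22830}{40179} = 43439 \cdot 1 - \frac{7610}{13393} = 43439 - \frac{7610}{13393} = \frac{581770917}{13393}$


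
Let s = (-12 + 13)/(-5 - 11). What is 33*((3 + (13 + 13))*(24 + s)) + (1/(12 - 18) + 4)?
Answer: 1099777/48 ≈ 22912.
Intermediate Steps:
s = -1/16 (s = 1/(-16) = 1*(-1/16) = -1/16 ≈ -0.062500)
33*((3 + (13 + 13))*(24 + s)) + (1/(12 - 18) + 4) = 33*((3 + (13 + 13))*(24 - 1/16)) + (1/(12 - 18) + 4) = 33*((3 + 26)*(383/16)) + (1/(-6) + 4) = 33*(29*(383/16)) + (-⅙ + 4) = 33*(11107/16) + 23/6 = 366531/16 + 23/6 = 1099777/48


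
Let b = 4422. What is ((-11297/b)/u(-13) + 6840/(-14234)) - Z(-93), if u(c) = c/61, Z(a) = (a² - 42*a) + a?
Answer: -35621283725/2861034 ≈ -12451.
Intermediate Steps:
Z(a) = a² - 41*a
u(c) = c/61 (u(c) = c*(1/61) = c/61)
((-11297/b)/u(-13) + 6840/(-14234)) - Z(-93) = ((-11297/4422)/(((1/61)*(-13))) + 6840/(-14234)) - (-93)*(-41 - 93) = ((-11297*1/4422)/(-13/61) + 6840*(-1/14234)) - (-93)*(-134) = (-1027/402*(-61/13) - 3420/7117) - 1*12462 = (4819/402 - 3420/7117) - 12462 = 32921983/2861034 - 12462 = -35621283725/2861034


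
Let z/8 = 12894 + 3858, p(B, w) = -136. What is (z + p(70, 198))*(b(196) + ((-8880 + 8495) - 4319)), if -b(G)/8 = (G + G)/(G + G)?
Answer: -630842560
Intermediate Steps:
z = 134016 (z = 8*(12894 + 3858) = 8*16752 = 134016)
b(G) = -8 (b(G) = -8*(G + G)/(G + G) = -8*2*G/(2*G) = -8*2*G*1/(2*G) = -8*1 = -8)
(z + p(70, 198))*(b(196) + ((-8880 + 8495) - 4319)) = (134016 - 136)*(-8 + ((-8880 + 8495) - 4319)) = 133880*(-8 + (-385 - 4319)) = 133880*(-8 - 4704) = 133880*(-4712) = -630842560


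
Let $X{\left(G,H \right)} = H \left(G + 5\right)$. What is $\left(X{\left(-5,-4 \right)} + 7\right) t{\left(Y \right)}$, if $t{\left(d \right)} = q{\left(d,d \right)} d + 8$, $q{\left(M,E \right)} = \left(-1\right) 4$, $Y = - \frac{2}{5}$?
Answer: $\frac{336}{5} \approx 67.2$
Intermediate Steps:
$Y = - \frac{2}{5}$ ($Y = \left(-2\right) \frac{1}{5} = - \frac{2}{5} \approx -0.4$)
$q{\left(M,E \right)} = -4$
$X{\left(G,H \right)} = H \left(5 + G\right)$
$t{\left(d \right)} = 8 - 4 d$ ($t{\left(d \right)} = - 4 d + 8 = 8 - 4 d$)
$\left(X{\left(-5,-4 \right)} + 7\right) t{\left(Y \right)} = \left(- 4 \left(5 - 5\right) + 7\right) \left(8 - - \frac{8}{5}\right) = \left(\left(-4\right) 0 + 7\right) \left(8 + \frac{8}{5}\right) = \left(0 + 7\right) \frac{48}{5} = 7 \cdot \frac{48}{5} = \frac{336}{5}$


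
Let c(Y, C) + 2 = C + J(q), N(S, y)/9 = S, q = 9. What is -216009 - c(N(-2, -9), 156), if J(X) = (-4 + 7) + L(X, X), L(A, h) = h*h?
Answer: -216247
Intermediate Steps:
L(A, h) = h²
J(X) = 3 + X² (J(X) = (-4 + 7) + X² = 3 + X²)
N(S, y) = 9*S
c(Y, C) = 82 + C (c(Y, C) = -2 + (C + (3 + 9²)) = -2 + (C + (3 + 81)) = -2 + (C + 84) = -2 + (84 + C) = 82 + C)
-216009 - c(N(-2, -9), 156) = -216009 - (82 + 156) = -216009 - 1*238 = -216009 - 238 = -216247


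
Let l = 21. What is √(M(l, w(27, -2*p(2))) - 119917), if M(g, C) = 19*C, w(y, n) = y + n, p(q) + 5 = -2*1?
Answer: I*√119138 ≈ 345.16*I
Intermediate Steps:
p(q) = -7 (p(q) = -5 - 2*1 = -5 - 2 = -7)
w(y, n) = n + y
√(M(l, w(27, -2*p(2))) - 119917) = √(19*(-2*(-7) + 27) - 119917) = √(19*(14 + 27) - 119917) = √(19*41 - 119917) = √(779 - 119917) = √(-119138) = I*√119138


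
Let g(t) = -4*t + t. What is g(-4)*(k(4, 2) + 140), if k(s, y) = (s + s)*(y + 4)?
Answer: 2256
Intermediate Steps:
k(s, y) = 2*s*(4 + y) (k(s, y) = (2*s)*(4 + y) = 2*s*(4 + y))
g(t) = -3*t
g(-4)*(k(4, 2) + 140) = (-3*(-4))*(2*4*(4 + 2) + 140) = 12*(2*4*6 + 140) = 12*(48 + 140) = 12*188 = 2256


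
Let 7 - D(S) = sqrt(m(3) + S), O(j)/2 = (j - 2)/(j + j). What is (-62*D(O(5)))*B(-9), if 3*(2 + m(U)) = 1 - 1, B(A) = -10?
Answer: 4340 - 124*I*sqrt(35) ≈ 4340.0 - 733.59*I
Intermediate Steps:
m(U) = -2 (m(U) = -2 + (1 - 1)/3 = -2 + (1/3)*0 = -2 + 0 = -2)
O(j) = (-2 + j)/j (O(j) = 2*((j - 2)/(j + j)) = 2*((-2 + j)/((2*j))) = 2*((-2 + j)*(1/(2*j))) = 2*((-2 + j)/(2*j)) = (-2 + j)/j)
D(S) = 7 - sqrt(-2 + S)
(-62*D(O(5)))*B(-9) = -62*(7 - sqrt(-2 + (-2 + 5)/5))*(-10) = -62*(7 - sqrt(-2 + (1/5)*3))*(-10) = -62*(7 - sqrt(-2 + 3/5))*(-10) = -62*(7 - sqrt(-7/5))*(-10) = -62*(7 - I*sqrt(35)/5)*(-10) = (-434 + 62*I*sqrt(35)/5)*(-10) = 4340 - 124*I*sqrt(35)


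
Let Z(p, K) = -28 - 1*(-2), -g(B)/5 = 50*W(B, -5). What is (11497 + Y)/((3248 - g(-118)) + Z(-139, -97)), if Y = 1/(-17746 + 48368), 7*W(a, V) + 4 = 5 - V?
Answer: 2464427945/736581588 ≈ 3.3458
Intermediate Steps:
W(a, V) = ⅐ - V/7 (W(a, V) = -4/7 + (5 - V)/7 = -4/7 + (5/7 - V/7) = ⅐ - V/7)
g(B) = -1500/7 (g(B) = -250*(⅐ - ⅐*(-5)) = -250*(⅐ + 5/7) = -250*6/7 = -5*300/7 = -1500/7)
Y = 1/30622 ≈ 3.2656e-5
Z(p, K) = -26 (Z(p, K) = -28 + 2 = -26)
(11497 + Y)/((3248 - g(-118)) + Z(-139, -97)) = (11497 + 1/30622)/((3248 - 1*(-1500/7)) - 26) = 352061135/(30622*((3248 + 1500/7) - 26)) = 352061135/(30622*(24236/7 - 26)) = 352061135/(30622*(24054/7)) = (352061135/30622)*(7/24054) = 2464427945/736581588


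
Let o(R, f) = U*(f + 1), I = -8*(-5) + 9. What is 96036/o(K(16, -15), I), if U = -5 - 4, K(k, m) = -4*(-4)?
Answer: -16006/75 ≈ -213.41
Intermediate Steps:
K(k, m) = 16
U = -9
I = 49 (I = 40 + 9 = 49)
o(R, f) = -9 - 9*f (o(R, f) = -9*(f + 1) = -9*(1 + f) = -9 - 9*f)
96036/o(K(16, -15), I) = 96036/(-9 - 9*49) = 96036/(-9 - 441) = 96036/(-450) = 96036*(-1/450) = -16006/75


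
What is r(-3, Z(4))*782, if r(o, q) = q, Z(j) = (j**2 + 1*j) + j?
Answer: 18768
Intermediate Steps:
Z(j) = j**2 + 2*j (Z(j) = (j**2 + j) + j = (j + j**2) + j = j**2 + 2*j)
r(-3, Z(4))*782 = (4*(2 + 4))*782 = (4*6)*782 = 24*782 = 18768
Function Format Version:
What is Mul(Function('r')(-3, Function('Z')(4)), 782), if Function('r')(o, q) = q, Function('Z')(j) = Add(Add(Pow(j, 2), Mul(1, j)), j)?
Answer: 18768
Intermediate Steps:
Function('Z')(j) = Add(Pow(j, 2), Mul(2, j)) (Function('Z')(j) = Add(Add(Pow(j, 2), j), j) = Add(Add(j, Pow(j, 2)), j) = Add(Pow(j, 2), Mul(2, j)))
Mul(Function('r')(-3, Function('Z')(4)), 782) = Mul(Mul(4, Add(2, 4)), 782) = Mul(Mul(4, 6), 782) = Mul(24, 782) = 18768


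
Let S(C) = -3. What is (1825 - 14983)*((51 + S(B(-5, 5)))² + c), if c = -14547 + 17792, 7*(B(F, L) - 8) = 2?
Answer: -73013742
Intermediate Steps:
B(F, L) = 58/7 (B(F, L) = 8 + (⅐)*2 = 8 + 2/7 = 58/7)
c = 3245
(1825 - 14983)*((51 + S(B(-5, 5)))² + c) = (1825 - 14983)*((51 - 3)² + 3245) = -13158*(48² + 3245) = -13158*(2304 + 3245) = -13158*5549 = -73013742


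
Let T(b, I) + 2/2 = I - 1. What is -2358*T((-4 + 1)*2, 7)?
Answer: -11790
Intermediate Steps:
T(b, I) = -2 + I (T(b, I) = -1 + (I - 1) = -1 + (-1 + I) = -2 + I)
-2358*T((-4 + 1)*2, 7) = -2358*(-2 + 7) = -2358*5 = -11790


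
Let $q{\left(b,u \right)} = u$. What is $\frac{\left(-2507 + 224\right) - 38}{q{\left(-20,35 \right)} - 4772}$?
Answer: $\frac{2321}{4737} \approx 0.48997$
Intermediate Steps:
$\frac{\left(-2507 + 224\right) - 38}{q{\left(-20,35 \right)} - 4772} = \frac{\left(-2507 + 224\right) - 38}{35 - 4772} = \frac{-2283 - 38}{-4737} = \left(-2321\right) \left(- \frac{1}{4737}\right) = \frac{2321}{4737}$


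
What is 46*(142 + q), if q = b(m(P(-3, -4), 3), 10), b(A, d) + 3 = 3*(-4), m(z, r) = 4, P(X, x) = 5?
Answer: 5842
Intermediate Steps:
b(A, d) = -15 (b(A, d) = -3 + 3*(-4) = -3 - 12 = -15)
q = -15
46*(142 + q) = 46*(142 - 15) = 46*127 = 5842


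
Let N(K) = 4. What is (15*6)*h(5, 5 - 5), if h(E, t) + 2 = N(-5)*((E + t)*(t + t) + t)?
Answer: -180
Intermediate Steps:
h(E, t) = -2 + 4*t + 8*t*(E + t) (h(E, t) = -2 + 4*((E + t)*(t + t) + t) = -2 + 4*((E + t)*(2*t) + t) = -2 + 4*(2*t*(E + t) + t) = -2 + 4*(t + 2*t*(E + t)) = -2 + (4*t + 8*t*(E + t)) = -2 + 4*t + 8*t*(E + t))
(15*6)*h(5, 5 - 5) = (15*6)*(-2 + 4*(5 - 5) + 8*(5 - 5)² + 8*5*(5 - 5)) = 90*(-2 + 4*0 + 8*0² + 8*5*0) = 90*(-2 + 0 + 8*0 + 0) = 90*(-2 + 0 + 0 + 0) = 90*(-2) = -180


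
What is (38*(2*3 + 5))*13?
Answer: 5434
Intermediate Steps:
(38*(2*3 + 5))*13 = (38*(6 + 5))*13 = (38*11)*13 = 418*13 = 5434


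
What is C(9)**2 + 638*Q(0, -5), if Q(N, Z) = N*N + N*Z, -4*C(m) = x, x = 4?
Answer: 1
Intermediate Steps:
C(m) = -1 (C(m) = -1/4*4 = -1)
Q(N, Z) = N**2 + N*Z
C(9)**2 + 638*Q(0, -5) = (-1)**2 + 638*(0*(0 - 5)) = 1 + 638*(0*(-5)) = 1 + 638*0 = 1 + 0 = 1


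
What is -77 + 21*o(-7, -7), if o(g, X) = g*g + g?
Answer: 805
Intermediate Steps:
o(g, X) = g + g**2 (o(g, X) = g**2 + g = g + g**2)
-77 + 21*o(-7, -7) = -77 + 21*(-7*(1 - 7)) = -77 + 21*(-7*(-6)) = -77 + 21*42 = -77 + 882 = 805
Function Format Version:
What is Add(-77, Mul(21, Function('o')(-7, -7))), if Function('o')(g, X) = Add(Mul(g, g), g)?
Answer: 805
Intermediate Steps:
Function('o')(g, X) = Add(g, Pow(g, 2)) (Function('o')(g, X) = Add(Pow(g, 2), g) = Add(g, Pow(g, 2)))
Add(-77, Mul(21, Function('o')(-7, -7))) = Add(-77, Mul(21, Mul(-7, Add(1, -7)))) = Add(-77, Mul(21, Mul(-7, -6))) = Add(-77, Mul(21, 42)) = Add(-77, 882) = 805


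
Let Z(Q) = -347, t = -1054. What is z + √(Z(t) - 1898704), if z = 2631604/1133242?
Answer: 1315802/566621 + I*√1899051 ≈ 2.3222 + 1378.1*I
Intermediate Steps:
z = 1315802/566621 (z = 2631604*(1/1133242) = 1315802/566621 ≈ 2.3222)
z + √(Z(t) - 1898704) = 1315802/566621 + √(-347 - 1898704) = 1315802/566621 + √(-1899051) = 1315802/566621 + I*√1899051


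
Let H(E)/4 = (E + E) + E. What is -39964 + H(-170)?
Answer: -42004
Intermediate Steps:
H(E) = 12*E (H(E) = 4*((E + E) + E) = 4*(2*E + E) = 4*(3*E) = 12*E)
-39964 + H(-170) = -39964 + 12*(-170) = -39964 - 2040 = -42004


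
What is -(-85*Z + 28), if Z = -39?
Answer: -3343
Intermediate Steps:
-(-85*Z + 28) = -(-85*(-39) + 28) = -(3315 + 28) = -1*3343 = -3343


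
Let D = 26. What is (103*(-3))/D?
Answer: -309/26 ≈ -11.885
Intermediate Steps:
(103*(-3))/D = (103*(-3))/26 = (1/26)*(-309) = -309/26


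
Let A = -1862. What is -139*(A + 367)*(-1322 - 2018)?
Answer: -694068700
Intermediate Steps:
-139*(A + 367)*(-1322 - 2018) = -139*(-1862 + 367)*(-1322 - 2018) = -(-207805)*(-3340) = -139*4993300 = -694068700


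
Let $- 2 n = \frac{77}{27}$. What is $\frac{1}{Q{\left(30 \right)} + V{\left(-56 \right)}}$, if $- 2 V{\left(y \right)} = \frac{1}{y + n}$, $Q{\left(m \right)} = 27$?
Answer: $\frac{3101}{83754} \approx 0.037025$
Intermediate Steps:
$n = - \frac{77}{54}$ ($n = - \frac{77 \cdot \frac{1}{27}}{2} = \left(- \frac{1}{2}\right) \frac{77}{27} = - \frac{77}{54} \approx -1.4259$)
$V{\left(y \right)} = - \frac{1}{2 \left(- \frac{77}{54} + y\right)}$ ($V{\left(y \right)} = - \frac{1}{2 \left(y - \frac{77}{54}\right)} = - \frac{1}{2 \left(- \frac{77}{54} + y\right)}$)
$\frac{1}{Q{\left(30 \right)} + V{\left(-56 \right)}} = \frac{1}{27 - \frac{27}{-77 + 54 \left(-56\right)}} = \frac{1}{27 - \frac{27}{-77 - 3024}} = \frac{1}{27 - \frac{27}{-3101}} = \frac{1}{27 - - \frac{27}{3101}} = \frac{1}{27 + \frac{27}{3101}} = \frac{1}{\frac{83754}{3101}} = \frac{3101}{83754}$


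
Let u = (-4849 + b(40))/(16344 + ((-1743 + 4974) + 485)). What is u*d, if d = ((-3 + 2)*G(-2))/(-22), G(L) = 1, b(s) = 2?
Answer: -4847/441320 ≈ -0.010983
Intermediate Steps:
d = 1/22 (d = ((-3 + 2)*1)/(-22) = -1*1*(-1/22) = -1*(-1/22) = 1/22 ≈ 0.045455)
u = -4847/20060 (u = (-4849 + 2)/(16344 + ((-1743 + 4974) + 485)) = -4847/(16344 + (3231 + 485)) = -4847/(16344 + 3716) = -4847/20060 ≈ -0.24163)
u*d = -4847/20060*1/22 = -4847/441320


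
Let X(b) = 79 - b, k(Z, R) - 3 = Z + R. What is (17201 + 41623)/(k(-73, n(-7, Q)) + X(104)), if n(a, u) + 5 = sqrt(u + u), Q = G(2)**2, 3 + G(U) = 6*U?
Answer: -2941200/4919 - 264708*sqrt(2)/4919 ≈ -674.03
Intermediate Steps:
G(U) = -3 + 6*U
Q = 81 (Q = (-3 + 6*2)**2 = (-3 + 12)**2 = 9**2 = 81)
n(a, u) = -5 + sqrt(2)*sqrt(u) (n(a, u) = -5 + sqrt(u + u) = -5 + sqrt(2*u) = -5 + sqrt(2)*sqrt(u))
k(Z, R) = 3 + R + Z (k(Z, R) = 3 + (Z + R) = 3 + (R + Z) = 3 + R + Z)
(17201 + 41623)/(k(-73, n(-7, Q)) + X(104)) = (17201 + 41623)/((3 + (-5 + sqrt(2)*sqrt(81)) - 73) + (79 - 1*104)) = 58824/((3 + (-5 + sqrt(2)*9) - 73) + (79 - 104)) = 58824/((3 + (-5 + 9*sqrt(2)) - 73) - 25) = 58824/((-75 + 9*sqrt(2)) - 25) = 58824/(-100 + 9*sqrt(2))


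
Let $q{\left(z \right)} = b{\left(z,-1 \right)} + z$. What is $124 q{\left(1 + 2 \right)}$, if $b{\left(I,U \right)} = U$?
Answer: $248$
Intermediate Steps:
$q{\left(z \right)} = -1 + z$
$124 q{\left(1 + 2 \right)} = 124 \left(-1 + \left(1 + 2\right)\right) = 124 \left(-1 + 3\right) = 124 \cdot 2 = 248$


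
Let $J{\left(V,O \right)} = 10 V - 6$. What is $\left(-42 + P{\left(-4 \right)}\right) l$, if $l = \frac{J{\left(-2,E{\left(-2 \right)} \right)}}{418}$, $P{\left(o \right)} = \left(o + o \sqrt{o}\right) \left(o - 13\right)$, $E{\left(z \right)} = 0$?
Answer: $- \frac{338}{209} - \frac{1768 i}{209} \approx -1.6172 - 8.4593 i$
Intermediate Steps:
$J{\left(V,O \right)} = -6 + 10 V$
$P{\left(o \right)} = \left(-13 + o\right) \left(o + o^{\frac{3}{2}}\right)$ ($P{\left(o \right)} = \left(o + o^{\frac{3}{2}}\right) \left(-13 + o\right) = \left(-13 + o\right) \left(o + o^{\frac{3}{2}}\right)$)
$l = - \frac{13}{209}$ ($l = \frac{-6 + 10 \left(-2\right)}{418} = \left(-6 - 20\right) \frac{1}{418} = \left(-26\right) \frac{1}{418} = - \frac{13}{209} \approx -0.062201$)
$\left(-42 + P{\left(-4 \right)}\right) l = \left(-42 + \left(\left(-4\right)^{2} + \left(-4\right)^{\frac{5}{2}} - -52 - 13 \left(-4\right)^{\frac{3}{2}}\right)\right) \left(- \frac{13}{209}\right) = \left(-42 + \left(16 + 32 i + 52 - 13 \left(- 8 i\right)\right)\right) \left(- \frac{13}{209}\right) = \left(-42 + \left(16 + 32 i + 52 + 104 i\right)\right) \left(- \frac{13}{209}\right) = \left(-42 + \left(68 + 136 i\right)\right) \left(- \frac{13}{209}\right) = \left(26 + 136 i\right) \left(- \frac{13}{209}\right) = - \frac{338}{209} - \frac{1768 i}{209}$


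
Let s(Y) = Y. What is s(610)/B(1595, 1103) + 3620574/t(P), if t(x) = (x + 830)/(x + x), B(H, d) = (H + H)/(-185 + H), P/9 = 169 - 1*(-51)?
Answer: 457389558786/89639 ≈ 5.1026e+6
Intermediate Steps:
P = 1980 (P = 9*(169 - 1*(-51)) = 9*(169 + 51) = 9*220 = 1980)
B(H, d) = 2*H/(-185 + H) (B(H, d) = (2*H)/(-185 + H) = 2*H/(-185 + H))
t(x) = (830 + x)/(2*x) (t(x) = (830 + x)/((2*x)) = (830 + x)*(1/(2*x)) = (830 + x)/(2*x))
s(610)/B(1595, 1103) + 3620574/t(P) = 610/((2*1595/(-185 + 1595))) + 3620574/(((½)*(830 + 1980)/1980)) = 610/((2*1595/1410)) + 3620574/(((½)*(1/1980)*2810)) = 610/((2*1595*(1/1410))) + 3620574/(281/396) = 610/(319/141) + 3620574*(396/281) = 610*(141/319) + 1433747304/281 = 86010/319 + 1433747304/281 = 457389558786/89639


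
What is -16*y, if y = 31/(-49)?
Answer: 496/49 ≈ 10.122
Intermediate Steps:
y = -31/49 (y = 31*(-1/49) = -31/49 ≈ -0.63265)
-16*y = -16*(-31/49) = 496/49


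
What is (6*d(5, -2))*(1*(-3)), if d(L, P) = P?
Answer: 36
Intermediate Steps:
(6*d(5, -2))*(1*(-3)) = (6*(-2))*(1*(-3)) = -12*(-3) = 36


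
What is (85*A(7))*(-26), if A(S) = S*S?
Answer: -108290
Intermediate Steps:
A(S) = S²
(85*A(7))*(-26) = (85*7²)*(-26) = (85*49)*(-26) = 4165*(-26) = -108290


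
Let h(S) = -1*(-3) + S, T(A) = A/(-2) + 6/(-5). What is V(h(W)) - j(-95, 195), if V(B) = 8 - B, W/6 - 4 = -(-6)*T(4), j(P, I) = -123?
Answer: 1096/5 ≈ 219.20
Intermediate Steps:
T(A) = -6/5 - A/2 (T(A) = A*(-½) + 6*(-⅕) = -A/2 - 6/5 = -6/5 - A/2)
W = -456/5 (W = 24 + 6*(-(-6)*(-6/5 - ½*4)) = 24 + 6*(-(-6)*(-6/5 - 2)) = 24 + 6*(-(-6)*(-16)/5) = 24 + 6*(-2*48/5) = 24 + 6*(-96/5) = 24 - 576/5 = -456/5 ≈ -91.200)
h(S) = 3 + S
V(h(W)) - j(-95, 195) = (8 - (3 - 456/5)) - 1*(-123) = (8 - 1*(-441/5)) + 123 = (8 + 441/5) + 123 = 481/5 + 123 = 1096/5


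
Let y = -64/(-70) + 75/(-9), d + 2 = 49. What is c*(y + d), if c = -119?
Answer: -70652/15 ≈ -4710.1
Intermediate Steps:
d = 47 (d = -2 + 49 = 47)
y = -779/105 (y = -64*(-1/70) + 75*(-1/9) = 32/35 - 25/3 = -779/105 ≈ -7.4190)
c*(y + d) = -119*(-779/105 + 47) = -119*4156/105 = -70652/15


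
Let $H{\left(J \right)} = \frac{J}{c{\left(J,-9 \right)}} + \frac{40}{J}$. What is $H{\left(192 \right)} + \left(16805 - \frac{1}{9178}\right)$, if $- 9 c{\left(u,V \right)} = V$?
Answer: $\frac{1872004525}{110136} \approx 16997.0$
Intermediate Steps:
$c{\left(u,V \right)} = - \frac{V}{9}$
$H{\left(J \right)} = J + \frac{40}{J}$ ($H{\left(J \right)} = \frac{J}{\left(- \frac{1}{9}\right) \left(-9\right)} + \frac{40}{J} = \frac{J}{1} + \frac{40}{J} = J 1 + \frac{40}{J} = J + \frac{40}{J}$)
$H{\left(192 \right)} + \left(16805 - \frac{1}{9178}\right) = \left(192 + \frac{40}{192}\right) + \left(16805 - \frac{1}{9178}\right) = \left(192 + 40 \cdot \frac{1}{192}\right) + \left(16805 - \frac{1}{9178}\right) = \left(192 + \frac{5}{24}\right) + \left(16805 - \frac{1}{9178}\right) = \frac{4613}{24} + \frac{154236289}{9178} = \frac{1872004525}{110136}$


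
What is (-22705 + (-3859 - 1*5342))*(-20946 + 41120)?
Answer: -643671644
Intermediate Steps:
(-22705 + (-3859 - 1*5342))*(-20946 + 41120) = (-22705 + (-3859 - 5342))*20174 = (-22705 - 9201)*20174 = -31906*20174 = -643671644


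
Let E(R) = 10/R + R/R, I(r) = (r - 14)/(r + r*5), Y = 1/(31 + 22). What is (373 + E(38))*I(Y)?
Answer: -92443/2 ≈ -46222.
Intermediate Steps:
Y = 1/53 ≈ 0.018868
I(r) = (-14 + r)/(6*r) (I(r) = (-14 + r)/(r + 5*r) = (-14 + r)/((6*r)) = (-14 + r)*(1/(6*r)) = (-14 + r)/(6*r))
E(R) = 1 + 10/R (E(R) = 10/R + 1 = 1 + 10/R)
(373 + E(38))*I(Y) = (373 + (10 + 38)/38)*((-14 + 1/53)/(6*(1/53))) = (373 + (1/38)*48)*((⅙)*53*(-741/53)) = (373 + 24/19)*(-247/2) = (7111/19)*(-247/2) = -92443/2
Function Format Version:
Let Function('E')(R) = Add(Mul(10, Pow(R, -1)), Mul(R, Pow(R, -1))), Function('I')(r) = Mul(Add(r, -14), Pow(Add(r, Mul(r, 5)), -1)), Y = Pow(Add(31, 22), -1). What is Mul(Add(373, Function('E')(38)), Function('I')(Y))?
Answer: Rational(-92443, 2) ≈ -46222.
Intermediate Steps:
Y = Rational(1, 53) (Y = Pow(53, -1) = Rational(1, 53) ≈ 0.018868)
Function('I')(r) = Mul(Rational(1, 6), Pow(r, -1), Add(-14, r)) (Function('I')(r) = Mul(Add(-14, r), Pow(Add(r, Mul(5, r)), -1)) = Mul(Add(-14, r), Pow(Mul(6, r), -1)) = Mul(Add(-14, r), Mul(Rational(1, 6), Pow(r, -1))) = Mul(Rational(1, 6), Pow(r, -1), Add(-14, r)))
Function('E')(R) = Add(1, Mul(10, Pow(R, -1))) (Function('E')(R) = Add(Mul(10, Pow(R, -1)), 1) = Add(1, Mul(10, Pow(R, -1))))
Mul(Add(373, Function('E')(38)), Function('I')(Y)) = Mul(Add(373, Mul(Pow(38, -1), Add(10, 38))), Mul(Rational(1, 6), Pow(Rational(1, 53), -1), Add(-14, Rational(1, 53)))) = Mul(Add(373, Mul(Rational(1, 38), 48)), Mul(Rational(1, 6), 53, Rational(-741, 53))) = Mul(Add(373, Rational(24, 19)), Rational(-247, 2)) = Mul(Rational(7111, 19), Rational(-247, 2)) = Rational(-92443, 2)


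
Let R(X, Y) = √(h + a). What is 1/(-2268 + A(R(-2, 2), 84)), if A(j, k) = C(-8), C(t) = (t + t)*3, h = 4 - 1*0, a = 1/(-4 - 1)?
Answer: -1/2316 ≈ -0.00043178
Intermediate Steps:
a = -⅕ (a = 1/(-5) = -⅕ ≈ -0.20000)
h = 4 (h = 4 + 0 = 4)
R(X, Y) = √95/5 (R(X, Y) = √(4 - ⅕) = √(19/5) = √95/5)
C(t) = 6*t (C(t) = (2*t)*3 = 6*t)
A(j, k) = -48 (A(j, k) = 6*(-8) = -48)
1/(-2268 + A(R(-2, 2), 84)) = 1/(-2268 - 48) = 1/(-2316) = -1/2316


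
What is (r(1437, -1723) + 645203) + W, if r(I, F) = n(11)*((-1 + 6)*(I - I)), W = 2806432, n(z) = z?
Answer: 3451635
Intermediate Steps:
r(I, F) = 0 (r(I, F) = 11*((-1 + 6)*(I - I)) = 11*(5*0) = 11*0 = 0)
(r(1437, -1723) + 645203) + W = (0 + 645203) + 2806432 = 645203 + 2806432 = 3451635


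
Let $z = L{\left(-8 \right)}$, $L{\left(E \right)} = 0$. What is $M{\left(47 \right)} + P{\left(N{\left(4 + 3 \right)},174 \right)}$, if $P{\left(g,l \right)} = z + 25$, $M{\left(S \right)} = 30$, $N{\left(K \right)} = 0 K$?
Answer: $55$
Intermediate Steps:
$N{\left(K \right)} = 0$
$z = 0$
$P{\left(g,l \right)} = 25$ ($P{\left(g,l \right)} = 0 + 25 = 25$)
$M{\left(47 \right)} + P{\left(N{\left(4 + 3 \right)},174 \right)} = 30 + 25 = 55$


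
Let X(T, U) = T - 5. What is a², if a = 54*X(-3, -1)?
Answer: 186624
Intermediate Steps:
X(T, U) = -5 + T
a = -432 (a = 54*(-5 - 3) = 54*(-8) = -432)
a² = (-432)² = 186624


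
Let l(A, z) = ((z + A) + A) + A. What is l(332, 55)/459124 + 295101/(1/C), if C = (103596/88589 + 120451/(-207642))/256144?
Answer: 122806239464725879067/180271859859419301344 ≈ 0.68123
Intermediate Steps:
l(A, z) = z + 3*A (l(A, z) = ((A + z) + A) + A = (z + 2*A) + A = z + 3*A)
C = 10840246993/4711716918115872 (C = (103596*(1/88589) + 120451*(-1/207642))*(1/256144) = (103596/88589 - 120451/207642)*(1/256144) = (10840246993/18394797138)*(1/256144) = 10840246993/4711716918115872 ≈ 2.3007e-6)
l(332, 55)/459124 + 295101/(1/C) = (55 + 3*332)/459124 + 295101/(1/(10840246993/4711716918115872)) = (55 + 996)*(1/459124) + 295101/(4711716918115872/10840246993) = 1051*(1/459124) + 295101*(10840246993/4711716918115872) = 1051/459124 + 1066322575960431/1570572306038624 = 122806239464725879067/180271859859419301344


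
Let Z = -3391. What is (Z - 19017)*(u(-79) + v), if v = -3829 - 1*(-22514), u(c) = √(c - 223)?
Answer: -418693480 - 22408*I*√302 ≈ -4.1869e+8 - 3.8941e+5*I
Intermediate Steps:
u(c) = √(-223 + c)
v = 18685 (v = -3829 + 22514 = 18685)
(Z - 19017)*(u(-79) + v) = (-3391 - 19017)*(√(-223 - 79) + 18685) = -22408*(√(-302) + 18685) = -22408*(I*√302 + 18685) = -22408*(18685 + I*√302) = -418693480 - 22408*I*√302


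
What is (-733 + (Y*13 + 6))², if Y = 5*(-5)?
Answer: 1106704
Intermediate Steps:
Y = -25
(-733 + (Y*13 + 6))² = (-733 + (-25*13 + 6))² = (-733 + (-325 + 6))² = (-733 - 319)² = (-1052)² = 1106704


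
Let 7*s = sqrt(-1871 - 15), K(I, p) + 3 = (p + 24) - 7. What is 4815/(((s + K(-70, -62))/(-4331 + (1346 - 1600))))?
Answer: 25962287400/57391 + 154537425*I*sqrt(1886)/114782 ≈ 4.5238e+5 + 58470.0*I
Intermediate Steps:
K(I, p) = 14 + p (K(I, p) = -3 + ((p + 24) - 7) = -3 + ((24 + p) - 7) = -3 + (17 + p) = 14 + p)
s = I*sqrt(1886)/7 (s = sqrt(-1871 - 15)/7 = sqrt(-1886)/7 = (I*sqrt(1886))/7 = I*sqrt(1886)/7 ≈ 6.204*I)
4815/(((s + K(-70, -62))/(-4331 + (1346 - 1600)))) = 4815/(((I*sqrt(1886)/7 + (14 - 62))/(-4331 + (1346 - 1600)))) = 4815/(((I*sqrt(1886)/7 - 48)/(-4331 - 254))) = 4815/(((-48 + I*sqrt(1886)/7)/(-4585))) = 4815/(((-48 + I*sqrt(1886)/7)*(-1/4585))) = 4815/(48/4585 - I*sqrt(1886)/32095)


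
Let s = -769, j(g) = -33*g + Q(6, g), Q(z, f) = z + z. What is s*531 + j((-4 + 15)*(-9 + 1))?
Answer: -405423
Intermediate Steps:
Q(z, f) = 2*z
j(g) = 12 - 33*g (j(g) = -33*g + 2*6 = -33*g + 12 = 12 - 33*g)
s*531 + j((-4 + 15)*(-9 + 1)) = -769*531 + (12 - 33*(-4 + 15)*(-9 + 1)) = -408339 + (12 - 363*(-8)) = -408339 + (12 - 33*(-88)) = -408339 + (12 + 2904) = -408339 + 2916 = -405423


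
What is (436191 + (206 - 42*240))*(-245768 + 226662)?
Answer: -8145212602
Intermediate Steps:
(436191 + (206 - 42*240))*(-245768 + 226662) = (436191 + (206 - 10080))*(-19106) = (436191 - 9874)*(-19106) = 426317*(-19106) = -8145212602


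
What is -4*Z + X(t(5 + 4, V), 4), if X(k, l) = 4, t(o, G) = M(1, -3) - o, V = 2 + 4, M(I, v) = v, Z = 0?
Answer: 4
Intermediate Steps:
V = 6
t(o, G) = -3 - o
-4*Z + X(t(5 + 4, V), 4) = -4*0 + 4 = 0 + 4 = 4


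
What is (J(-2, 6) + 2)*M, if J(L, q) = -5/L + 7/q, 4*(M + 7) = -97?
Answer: -2125/12 ≈ -177.08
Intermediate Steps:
M = -125/4 (M = -7 + (¼)*(-97) = -7 - 97/4 = -125/4 ≈ -31.250)
(J(-2, 6) + 2)*M = ((-5/(-2) + 7/6) + 2)*(-125/4) = ((-5*(-½) + 7*(⅙)) + 2)*(-125/4) = ((5/2 + 7/6) + 2)*(-125/4) = (11/3 + 2)*(-125/4) = (17/3)*(-125/4) = -2125/12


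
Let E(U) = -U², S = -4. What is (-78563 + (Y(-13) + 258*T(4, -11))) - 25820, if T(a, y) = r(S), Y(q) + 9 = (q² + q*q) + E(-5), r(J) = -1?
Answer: -104337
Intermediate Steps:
Y(q) = -34 + 2*q² (Y(q) = -9 + ((q² + q*q) - 1*(-5)²) = -9 + ((q² + q²) - 1*25) = -9 + (2*q² - 25) = -9 + (-25 + 2*q²) = -34 + 2*q²)
T(a, y) = -1
(-78563 + (Y(-13) + 258*T(4, -11))) - 25820 = (-78563 + ((-34 + 2*(-13)²) + 258*(-1))) - 25820 = (-78563 + ((-34 + 2*169) - 258)) - 25820 = (-78563 + ((-34 + 338) - 258)) - 25820 = (-78563 + (304 - 258)) - 25820 = (-78563 + 46) - 25820 = -78517 - 25820 = -104337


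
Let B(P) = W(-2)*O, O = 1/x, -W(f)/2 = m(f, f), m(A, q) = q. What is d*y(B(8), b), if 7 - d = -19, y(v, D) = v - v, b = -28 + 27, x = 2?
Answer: 0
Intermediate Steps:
W(f) = -2*f
O = ½ (O = 1/2 = ½ ≈ 0.50000)
B(P) = 2 (B(P) = -2*(-2)*(½) = 4*(½) = 2)
b = -1
y(v, D) = 0
d = 26 (d = 7 - 1*(-19) = 7 + 19 = 26)
d*y(B(8), b) = 26*0 = 0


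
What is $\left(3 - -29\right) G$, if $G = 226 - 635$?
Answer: $-13088$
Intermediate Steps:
$G = -409$
$\left(3 - -29\right) G = \left(3 - -29\right) \left(-409\right) = \left(3 + 29\right) \left(-409\right) = 32 \left(-409\right) = -13088$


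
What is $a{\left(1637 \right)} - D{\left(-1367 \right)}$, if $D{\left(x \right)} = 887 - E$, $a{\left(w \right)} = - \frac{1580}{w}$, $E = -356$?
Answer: $- \frac{2036371}{1637} \approx -1244.0$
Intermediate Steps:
$D{\left(x \right)} = 1243$ ($D{\left(x \right)} = 887 - -356 = 887 + 356 = 1243$)
$a{\left(1637 \right)} - D{\left(-1367 \right)} = - \frac{1580}{1637} - 1243 = - \frac{2036371}{1637}$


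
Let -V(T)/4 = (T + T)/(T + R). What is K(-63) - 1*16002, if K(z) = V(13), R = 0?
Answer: -16010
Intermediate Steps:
V(T) = -8 (V(T) = -4*(T + T)/(T + 0) = -4*2*T/T = -4*2 = -8)
K(z) = -8
K(-63) - 1*16002 = -8 - 1*16002 = -8 - 16002 = -16010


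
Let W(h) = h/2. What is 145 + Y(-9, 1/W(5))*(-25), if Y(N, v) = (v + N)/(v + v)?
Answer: 1655/4 ≈ 413.75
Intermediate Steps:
W(h) = h/2 (W(h) = h*(½) = h/2)
Y(N, v) = (N + v)/(2*v) (Y(N, v) = (N + v)/((2*v)) = (N + v)*(1/(2*v)) = (N + v)/(2*v))
145 + Y(-9, 1/W(5))*(-25) = 145 + ((-9 + 1/((½)*5))/(2*(1/((½)*5))))*(-25) = 145 + ((-9 + 1/(5/2))/(2*(1/(5/2))))*(-25) = 145 + ((-9 + ⅖)/(2*(⅖)))*(-25) = 145 + ((½)*(5/2)*(-43/5))*(-25) = 145 - 43/4*(-25) = 145 + 1075/4 = 1655/4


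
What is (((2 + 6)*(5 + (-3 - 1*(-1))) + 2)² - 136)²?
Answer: 291600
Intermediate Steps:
(((2 + 6)*(5 + (-3 - 1*(-1))) + 2)² - 136)² = ((8*(5 + (-3 + 1)) + 2)² - 136)² = ((8*(5 - 2) + 2)² - 136)² = ((8*3 + 2)² - 136)² = ((24 + 2)² - 136)² = (26² - 136)² = (676 - 136)² = 540² = 291600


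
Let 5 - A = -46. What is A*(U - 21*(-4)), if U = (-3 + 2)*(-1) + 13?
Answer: 4998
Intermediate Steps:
A = 51 (A = 5 - 1*(-46) = 5 + 46 = 51)
U = 14 (U = -1*(-1) + 13 = 1 + 13 = 14)
A*(U - 21*(-4)) = 51*(14 - 21*(-4)) = 51*(14 + 84) = 51*98 = 4998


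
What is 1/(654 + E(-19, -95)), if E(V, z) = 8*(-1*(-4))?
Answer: 1/686 ≈ 0.0014577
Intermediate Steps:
E(V, z) = 32 (E(V, z) = 8*4 = 32)
1/(654 + E(-19, -95)) = 1/(654 + 32) = 1/686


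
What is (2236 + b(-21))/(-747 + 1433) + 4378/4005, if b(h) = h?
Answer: 11874383/2747430 ≈ 4.3220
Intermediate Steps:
(2236 + b(-21))/(-747 + 1433) + 4378/4005 = (2236 - 21)/(-747 + 1433) + 4378/4005 = 2215/686 + 4378*(1/4005) = 2215*(1/686) + 4378/4005 = 2215/686 + 4378/4005 = 11874383/2747430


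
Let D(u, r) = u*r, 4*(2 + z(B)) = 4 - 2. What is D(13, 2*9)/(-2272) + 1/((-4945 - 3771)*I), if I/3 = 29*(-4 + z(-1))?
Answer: -243979883/2368904208 ≈ -0.10299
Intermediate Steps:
z(B) = -3/2 (z(B) = -2 + (4 - 2)/4 = -2 + (1/4)*2 = -2 + 1/2 = -3/2)
I = -957/2 (I = 3*(29*(-4 - 3/2)) = 3*(29*(-11/2)) = 3*(-319/2) = -957/2 ≈ -478.50)
D(u, r) = r*u
D(13, 2*9)/(-2272) + 1/((-4945 - 3771)*I) = ((2*9)*13)/(-2272) + 1/((-4945 - 3771)*(-957/2)) = (18*13)*(-1/2272) - 2/957/(-8716) = 234*(-1/2272) - 1/8716*(-2/957) = -117/1136 + 1/4170606 = -243979883/2368904208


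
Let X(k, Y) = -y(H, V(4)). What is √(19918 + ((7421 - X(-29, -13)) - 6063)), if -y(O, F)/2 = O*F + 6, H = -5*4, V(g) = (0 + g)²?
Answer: 148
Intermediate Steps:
V(g) = g²
H = -20
y(O, F) = -12 - 2*F*O (y(O, F) = -2*(O*F + 6) = -2*(F*O + 6) = -2*(6 + F*O) = -12 - 2*F*O)
X(k, Y) = -628 (X(k, Y) = -(-12 - 2*4²*(-20)) = -(-12 - 2*16*(-20)) = -(-12 + 640) = -1*628 = -628)
√(19918 + ((7421 - X(-29, -13)) - 6063)) = √(19918 + ((7421 - 1*(-628)) - 6063)) = √(19918 + ((7421 + 628) - 6063)) = √(19918 + (8049 - 6063)) = √(19918 + 1986) = √21904 = 148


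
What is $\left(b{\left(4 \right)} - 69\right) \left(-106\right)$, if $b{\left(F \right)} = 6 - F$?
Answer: $7102$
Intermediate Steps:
$\left(b{\left(4 \right)} - 69\right) \left(-106\right) = \left(\left(6 - 4\right) - 69\right) \left(-106\right) = \left(2 - 69\right) \left(-106\right) = \left(-67\right) \left(-106\right) = 7102$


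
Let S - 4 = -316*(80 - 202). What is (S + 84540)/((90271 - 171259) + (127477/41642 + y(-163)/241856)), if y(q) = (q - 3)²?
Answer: -154968132522624/101953492092139 ≈ -1.5200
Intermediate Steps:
S = 38556 (S = 4 - 316*(80 - 202) = 4 - 316*(-122) = 4 + 38552 = 38556)
y(q) = (-3 + q)²
(S + 84540)/((90271 - 171259) + (127477/41642 + y(-163)/241856)) = (38556 + 84540)/((90271 - 171259) + (127477/41642 + (-3 - 163)²/241856)) = 123096/(-80988 + (127477*(1/41642) + (-166)²*(1/241856))) = 123096/(-80988 + (127477/41642 + 27556*(1/241856))) = 123096/(-80988 + (127477/41642 + 6889/60464)) = 123096/(-80988 + 3997320533/1258920944) = 123096/(-101953492092139/1258920944) = 123096*(-1258920944/101953492092139) = -154968132522624/101953492092139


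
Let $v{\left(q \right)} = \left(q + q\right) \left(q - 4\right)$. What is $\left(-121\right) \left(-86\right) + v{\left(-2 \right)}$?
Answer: $10430$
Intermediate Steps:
$v{\left(q \right)} = 2 q \left(-4 + q\right)$
$\left(-121\right) \left(-86\right) + v{\left(-2 \right)} = \left(-121\right) \left(-86\right) + 2 \left(-2\right) \left(-4 - 2\right) = 10406 + 2 \left(-2\right) \left(-6\right) = 10406 + 24 = 10430$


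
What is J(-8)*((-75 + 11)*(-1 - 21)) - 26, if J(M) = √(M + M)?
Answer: -26 + 5632*I ≈ -26.0 + 5632.0*I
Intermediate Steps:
J(M) = √2*√M (J(M) = √(2*M) = √2*√M)
J(-8)*((-75 + 11)*(-1 - 21)) - 26 = (√2*√(-8))*((-75 + 11)*(-1 - 21)) - 26 = (√2*(2*I*√2))*(-64*(-22)) - 26 = (4*I)*1408 - 26 = 5632*I - 26 = -26 + 5632*I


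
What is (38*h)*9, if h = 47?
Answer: 16074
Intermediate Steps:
(38*h)*9 = (38*47)*9 = 1786*9 = 16074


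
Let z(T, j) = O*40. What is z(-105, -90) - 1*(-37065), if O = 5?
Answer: 37265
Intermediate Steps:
z(T, j) = 200 (z(T, j) = 5*40 = 200)
z(-105, -90) - 1*(-37065) = 200 - 1*(-37065) = 200 + 37065 = 37265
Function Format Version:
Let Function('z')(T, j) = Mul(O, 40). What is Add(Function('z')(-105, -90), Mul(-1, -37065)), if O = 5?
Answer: 37265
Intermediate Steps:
Function('z')(T, j) = 200 (Function('z')(T, j) = Mul(5, 40) = 200)
Add(Function('z')(-105, -90), Mul(-1, -37065)) = Add(200, Mul(-1, -37065)) = Add(200, 37065) = 37265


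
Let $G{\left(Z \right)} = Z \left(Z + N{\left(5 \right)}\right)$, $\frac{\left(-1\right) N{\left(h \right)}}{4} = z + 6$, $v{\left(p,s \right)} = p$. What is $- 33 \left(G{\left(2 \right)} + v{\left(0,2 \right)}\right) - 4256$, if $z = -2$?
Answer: $-3332$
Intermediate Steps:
$N{\left(h \right)} = -16$ ($N{\left(h \right)} = - 4 \left(-2 + 6\right) = \left(-4\right) 4 = -16$)
$G{\left(Z \right)} = Z \left(-16 + Z\right)$ ($G{\left(Z \right)} = Z \left(Z - 16\right) = Z \left(-16 + Z\right)$)
$- 33 \left(G{\left(2 \right)} + v{\left(0,2 \right)}\right) - 4256 = - 33 \left(2 \left(-16 + 2\right) + 0\right) - 4256 = - 33 \left(2 \left(-14\right) + 0\right) - 4256 = - 33 \left(-28 + 0\right) - 4256 = \left(-33\right) \left(-28\right) - 4256 = 924 - 4256 = -3332$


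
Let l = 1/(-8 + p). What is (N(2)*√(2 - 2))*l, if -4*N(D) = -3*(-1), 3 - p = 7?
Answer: 0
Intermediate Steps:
p = -4 (p = 3 - 1*7 = 3 - 7 = -4)
N(D) = -¾ (N(D) = -(-3)*(-1)/4 = -¼*3 = -¾)
l = -1/12 (l = 1/(-8 - 4) = 1/(-12) = -1/12 ≈ -0.083333)
(N(2)*√(2 - 2))*l = -3*√(2 - 2)/4*(-1/12) = -3*√0/4*(-1/12) = -¾*0*(-1/12) = 0*(-1/12) = 0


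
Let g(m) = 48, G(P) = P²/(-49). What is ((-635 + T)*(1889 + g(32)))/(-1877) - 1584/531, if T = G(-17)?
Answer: 3572756084/5426407 ≈ 658.40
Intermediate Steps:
G(P) = -P²/49
T = -289/49 (T = -1/49*(-17)² = -1/49*289 = -289/49 ≈ -5.8980)
((-635 + T)*(1889 + g(32)))/(-1877) - 1584/531 = ((-635 - 289/49)*(1889 + 48))/(-1877) - 1584/531 = -31404/49*1937*(-1/1877) - 1584*1/531 = -60829548/49*(-1/1877) - 176/59 = 60829548/91973 - 176/59 = 3572756084/5426407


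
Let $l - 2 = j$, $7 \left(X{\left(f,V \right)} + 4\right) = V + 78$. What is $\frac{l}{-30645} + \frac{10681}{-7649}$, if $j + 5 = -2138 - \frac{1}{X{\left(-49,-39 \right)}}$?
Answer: $- \frac{3420316553}{2578439655} \approx -1.3265$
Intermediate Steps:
$X{\left(f,V \right)} = \frac{50}{7} + \frac{V}{7}$ ($X{\left(f,V \right)} = -4 + \frac{V + 78}{7} = -4 + \frac{78 + V}{7} = -4 + \left(\frac{78}{7} + \frac{V}{7}\right) = \frac{50}{7} + \frac{V}{7}$)
$j = - \frac{23580}{11}$ ($j = -5 - \left(2138 + \frac{1}{\frac{50}{7} + \frac{1}{7} \left(-39\right)}\right) = -5 - \left(2138 + \frac{1}{\frac{50}{7} - \frac{39}{7}}\right) = -5 - \frac{23525}{11} = - \frac{23580}{11} \approx -2143.6$)
$l = - \frac{23558}{11}$ ($l = 2 - \frac{23580}{11} = - \frac{23558}{11} \approx -2141.6$)
$\frac{l}{-30645} + \frac{10681}{-7649} = - \frac{23558}{11 \left(-30645\right)} + \frac{10681}{-7649} = \left(- \frac{23558}{11}\right) \left(- \frac{1}{30645}\right) + 10681 \left(- \frac{1}{7649}\right) = \frac{23558}{337095} - \frac{10681}{7649} = - \frac{3420316553}{2578439655}$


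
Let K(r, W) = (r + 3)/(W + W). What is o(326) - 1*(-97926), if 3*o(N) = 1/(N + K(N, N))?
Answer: 62539755070/638643 ≈ 97926.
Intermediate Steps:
K(r, W) = (3 + r)/(2*W) (K(r, W) = (3 + r)/((2*W)) = (3 + r)*(1/(2*W)) = (3 + r)/(2*W))
o(N) = 1/(3*(N + (3 + N)/(2*N)))
o(326) - 1*(-97926) = (⅔)*326/(3 + 326 + 2*326²) - 1*(-97926) = (⅔)*326/(3 + 326 + 2*106276) + 97926 = (⅔)*326/(3 + 326 + 212552) + 97926 = (⅔)*326/212881 + 97926 = (⅔)*326*(1/212881) + 97926 = 652/638643 + 97926 = 62539755070/638643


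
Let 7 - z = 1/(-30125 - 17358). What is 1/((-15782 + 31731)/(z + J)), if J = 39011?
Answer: 1852691695/757306367 ≈ 2.4464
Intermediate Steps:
z = 332382/47483 (z = 7 - 1/(-30125 - 17358) = 7 - 1/(-47483) = 7 - 1*(-1/47483) = 7 + 1/47483 = 332382/47483 ≈ 7.0000)
1/((-15782 + 31731)/(z + J)) = 1/((-15782 + 31731)/(332382/47483 + 39011)) = 1/(15949/(1852691695/47483)) = 1/(15949*(47483/1852691695)) = 1/(757306367/1852691695) = 1852691695/757306367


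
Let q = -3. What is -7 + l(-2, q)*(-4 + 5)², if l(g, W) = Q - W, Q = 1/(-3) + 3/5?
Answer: -56/15 ≈ -3.7333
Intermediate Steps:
Q = 4/15 (Q = 1*(-⅓) + 3*(⅕) = -⅓ + ⅗ = 4/15 ≈ 0.26667)
l(g, W) = 4/15 - W
-7 + l(-2, q)*(-4 + 5)² = -7 + (4/15 - 1*(-3))*(-4 + 5)² = -7 + (4/15 + 3)*1² = -7 + (49/15)*1 = -7 + 49/15 = -56/15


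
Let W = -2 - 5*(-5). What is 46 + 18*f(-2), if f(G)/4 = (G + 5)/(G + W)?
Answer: 394/7 ≈ 56.286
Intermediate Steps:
W = 23 (W = -2 + 25 = 23)
f(G) = 4*(5 + G)/(23 + G) (f(G) = 4*((G + 5)/(G + 23)) = 4*((5 + G)/(23 + G)) = 4*(5 + G)/(23 + G))
46 + 18*f(-2) = 46 + 18*(4*(5 - 2)/(23 - 2)) = 46 + 18*(4*3/21) = 46 + 18*(4*(1/21)*3) = 46 + 18*(4/7) = 46 + 72/7 = 394/7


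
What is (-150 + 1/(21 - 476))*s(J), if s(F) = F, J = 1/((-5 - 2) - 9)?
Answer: 68251/7280 ≈ 9.3751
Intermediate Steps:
J = -1/16 (J = 1/(-7 - 9) = 1/(-16) = -1/16 ≈ -0.062500)
(-150 + 1/(21 - 476))*s(J) = (-150 + 1/(21 - 476))*(-1/16) = (-150 + 1/(-455))*(-1/16) = (-150 - 1/455)*(-1/16) = -68251/455*(-1/16) = 68251/7280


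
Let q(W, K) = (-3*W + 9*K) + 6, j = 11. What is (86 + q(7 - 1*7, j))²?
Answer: 36481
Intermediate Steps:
q(W, K) = 6 - 3*W + 9*K
(86 + q(7 - 1*7, j))² = (86 + (6 - 3*(7 - 1*7) + 9*11))² = (86 + (6 - 3*(7 - 7) + 99))² = (86 + (6 - 3*0 + 99))² = (86 + (6 + 0 + 99))² = (86 + 105)² = 191² = 36481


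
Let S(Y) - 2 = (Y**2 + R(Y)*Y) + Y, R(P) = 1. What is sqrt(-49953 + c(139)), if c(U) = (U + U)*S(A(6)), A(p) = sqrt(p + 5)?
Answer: sqrt(-46339 + 556*sqrt(11)) ≈ 210.94*I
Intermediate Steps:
A(p) = sqrt(5 + p)
S(Y) = 2 + Y**2 + 2*Y (S(Y) = 2 + ((Y**2 + 1*Y) + Y) = 2 + ((Y**2 + Y) + Y) = 2 + ((Y + Y**2) + Y) = 2 + (Y**2 + 2*Y) = 2 + Y**2 + 2*Y)
c(U) = 2*U*(13 + 2*sqrt(11)) (c(U) = (U + U)*(2 + (sqrt(5 + 6))**2 + 2*sqrt(5 + 6)) = (2*U)*(2 + (sqrt(11))**2 + 2*sqrt(11)) = (2*U)*(2 + 11 + 2*sqrt(11)) = (2*U)*(13 + 2*sqrt(11)) = 2*U*(13 + 2*sqrt(11)))
sqrt(-49953 + c(139)) = sqrt(-49953 + 2*139*(13 + 2*sqrt(11))) = sqrt(-49953 + (3614 + 556*sqrt(11))) = sqrt(-46339 + 556*sqrt(11))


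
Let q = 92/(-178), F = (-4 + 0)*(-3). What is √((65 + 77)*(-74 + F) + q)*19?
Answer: 19*I*√69740578/89 ≈ 1782.8*I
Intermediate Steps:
F = 12 (F = -4*(-3) = 12)
q = -46/89 (q = 92*(-1/178) = -46/89 ≈ -0.51685)
√((65 + 77)*(-74 + F) + q)*19 = √((65 + 77)*(-74 + 12) - 46/89)*19 = √(142*(-62) - 46/89)*19 = √(-8804 - 46/89)*19 = √(-783602/89)*19 = (I*√69740578/89)*19 = 19*I*√69740578/89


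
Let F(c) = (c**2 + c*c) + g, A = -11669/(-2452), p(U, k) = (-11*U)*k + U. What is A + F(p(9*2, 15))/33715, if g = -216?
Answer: 70355363/134860 ≈ 521.69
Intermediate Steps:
p(U, k) = U - 11*U*k (p(U, k) = -11*U*k + U = U - 11*U*k)
A = 11669/2452 (A = -11669*(-1/2452) = 11669/2452 ≈ 4.7590)
F(c) = -216 + 2*c**2 (F(c) = (c**2 + c*c) - 216 = (c**2 + c**2) - 216 = 2*c**2 - 216 = -216 + 2*c**2)
A + F(p(9*2, 15))/33715 = 11669/2452 + (-216 + 2*((9*2)*(1 - 11*15))**2)/33715 = 11669/2452 + (-216 + 2*(18*(1 - 165))**2)*(1/33715) = 11669/2452 + (-216 + 2*(18*(-164))**2)*(1/33715) = 11669/2452 + (-216 + 2*(-2952)**2)*(1/33715) = 11669/2452 + (-216 + 2*8714304)*(1/33715) = 11669/2452 + (-216 + 17428608)*(1/33715) = 11669/2452 + 17428392*(1/33715) = 11669/2452 + 17428392/33715 = 70355363/134860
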